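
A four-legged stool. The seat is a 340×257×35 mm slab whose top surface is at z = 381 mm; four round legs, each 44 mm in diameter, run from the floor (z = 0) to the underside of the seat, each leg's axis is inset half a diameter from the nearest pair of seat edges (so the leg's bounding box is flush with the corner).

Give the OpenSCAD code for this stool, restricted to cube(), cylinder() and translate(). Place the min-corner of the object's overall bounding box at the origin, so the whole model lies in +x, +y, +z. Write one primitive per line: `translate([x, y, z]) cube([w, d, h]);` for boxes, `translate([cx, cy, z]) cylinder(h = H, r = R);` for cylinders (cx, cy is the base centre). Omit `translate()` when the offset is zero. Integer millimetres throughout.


translate([0, 0, 346]) cube([340, 257, 35]);
translate([22, 22, 0]) cylinder(h = 346, r = 22);
translate([318, 22, 0]) cylinder(h = 346, r = 22);
translate([22, 235, 0]) cylinder(h = 346, r = 22);
translate([318, 235, 0]) cylinder(h = 346, r = 22);


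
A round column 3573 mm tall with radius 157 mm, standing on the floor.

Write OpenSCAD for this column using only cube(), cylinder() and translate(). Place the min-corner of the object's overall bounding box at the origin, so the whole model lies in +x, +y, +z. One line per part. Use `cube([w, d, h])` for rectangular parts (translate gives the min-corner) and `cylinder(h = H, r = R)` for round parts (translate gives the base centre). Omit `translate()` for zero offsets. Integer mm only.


translate([157, 157, 0]) cylinder(h = 3573, r = 157);


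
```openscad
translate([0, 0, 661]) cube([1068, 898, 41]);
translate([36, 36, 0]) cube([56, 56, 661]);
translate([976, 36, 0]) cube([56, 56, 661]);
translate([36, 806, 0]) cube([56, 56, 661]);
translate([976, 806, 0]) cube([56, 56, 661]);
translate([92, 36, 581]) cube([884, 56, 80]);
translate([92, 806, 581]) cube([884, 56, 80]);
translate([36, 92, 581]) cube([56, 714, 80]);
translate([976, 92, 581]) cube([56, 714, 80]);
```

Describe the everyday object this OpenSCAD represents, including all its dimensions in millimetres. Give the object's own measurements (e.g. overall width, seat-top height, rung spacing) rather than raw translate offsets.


A rectangular dining table. The top is 1068×898×41 mm with its upper surface at z = 702 mm. It stands on four 56×56 mm square legs, each inset 36 mm from the nearest pair of top edges, running from the floor to the underside of the top. Four apron rails, 56 mm thick and 80 mm tall, run between adjacent legs with their top edges flush with the underside of the top and their outer faces flush with the legs' outer faces.


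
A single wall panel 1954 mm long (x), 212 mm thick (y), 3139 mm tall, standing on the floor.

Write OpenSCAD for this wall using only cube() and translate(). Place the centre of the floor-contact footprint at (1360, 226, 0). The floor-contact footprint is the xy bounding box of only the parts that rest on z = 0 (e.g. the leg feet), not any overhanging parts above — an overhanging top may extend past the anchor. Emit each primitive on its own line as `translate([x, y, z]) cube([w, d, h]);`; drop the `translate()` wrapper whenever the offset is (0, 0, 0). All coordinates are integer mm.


translate([383, 120, 0]) cube([1954, 212, 3139]);


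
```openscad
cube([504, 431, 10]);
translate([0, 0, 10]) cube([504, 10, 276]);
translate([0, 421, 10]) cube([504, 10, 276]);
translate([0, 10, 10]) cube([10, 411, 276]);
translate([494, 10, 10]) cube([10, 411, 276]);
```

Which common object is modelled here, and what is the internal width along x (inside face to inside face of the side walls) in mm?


An open box. The internal width is 484 mm.

A 504×431 base slab with four walls standing on it — an open box. The base is 504 mm wide and the walls are 10 mm thick, so the internal width is 504 − 2 × 10 = 484 mm.


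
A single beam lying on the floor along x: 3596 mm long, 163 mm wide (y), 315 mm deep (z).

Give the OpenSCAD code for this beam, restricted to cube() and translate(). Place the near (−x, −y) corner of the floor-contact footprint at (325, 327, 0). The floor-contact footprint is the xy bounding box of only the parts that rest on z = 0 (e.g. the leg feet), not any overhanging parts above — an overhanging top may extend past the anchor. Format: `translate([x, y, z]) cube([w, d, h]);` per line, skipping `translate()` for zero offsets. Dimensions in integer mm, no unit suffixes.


translate([325, 327, 0]) cube([3596, 163, 315]);


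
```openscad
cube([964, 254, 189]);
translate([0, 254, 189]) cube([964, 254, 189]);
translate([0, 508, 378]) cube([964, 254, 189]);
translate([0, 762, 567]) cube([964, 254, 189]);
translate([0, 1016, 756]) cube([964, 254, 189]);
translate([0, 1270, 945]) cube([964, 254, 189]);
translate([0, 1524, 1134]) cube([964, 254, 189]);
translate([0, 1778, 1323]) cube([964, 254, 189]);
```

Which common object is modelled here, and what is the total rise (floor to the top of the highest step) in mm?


A staircase. The total rise is 1512 mm.

8 identical blocks, each offset up and back from the previous — a staircase. Each step is 189 mm tall and there are 8 of them, so the total rise is 8 × 189 = 1512 mm.


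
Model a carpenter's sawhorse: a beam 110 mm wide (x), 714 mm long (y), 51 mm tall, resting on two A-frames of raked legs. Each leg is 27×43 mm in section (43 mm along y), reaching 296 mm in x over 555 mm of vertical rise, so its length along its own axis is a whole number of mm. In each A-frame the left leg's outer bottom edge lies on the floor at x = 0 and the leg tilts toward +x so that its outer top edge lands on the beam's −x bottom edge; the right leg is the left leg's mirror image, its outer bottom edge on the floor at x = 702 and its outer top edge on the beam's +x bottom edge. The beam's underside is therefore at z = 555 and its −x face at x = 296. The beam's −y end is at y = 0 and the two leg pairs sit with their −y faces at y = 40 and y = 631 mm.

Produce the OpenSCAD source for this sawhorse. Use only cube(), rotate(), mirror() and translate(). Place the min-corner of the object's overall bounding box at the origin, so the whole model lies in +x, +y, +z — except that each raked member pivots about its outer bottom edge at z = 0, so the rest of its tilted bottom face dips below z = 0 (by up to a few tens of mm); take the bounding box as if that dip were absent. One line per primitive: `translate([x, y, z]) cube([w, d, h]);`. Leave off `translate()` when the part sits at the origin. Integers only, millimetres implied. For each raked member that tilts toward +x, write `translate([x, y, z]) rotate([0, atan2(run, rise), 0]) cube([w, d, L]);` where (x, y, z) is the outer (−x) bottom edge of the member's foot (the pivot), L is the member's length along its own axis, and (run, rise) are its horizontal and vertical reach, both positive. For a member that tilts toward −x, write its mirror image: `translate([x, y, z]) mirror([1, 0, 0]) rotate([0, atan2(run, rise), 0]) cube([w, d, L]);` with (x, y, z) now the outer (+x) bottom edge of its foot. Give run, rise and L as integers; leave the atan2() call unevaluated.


// leg length = √(296² + 555²) = 629
// right-leg outer foot x = 2·296 + 110 = 702
// beam min-corner = (296, 0, 555)
translate([296, 0, 555]) cube([110, 714, 51]);
translate([0, 40, 0]) rotate([0, atan2(296, 555), 0]) cube([27, 43, 629]);
translate([702, 40, 0]) mirror([1, 0, 0]) rotate([0, atan2(296, 555), 0]) cube([27, 43, 629]);
translate([0, 631, 0]) rotate([0, atan2(296, 555), 0]) cube([27, 43, 629]);
translate([702, 631, 0]) mirror([1, 0, 0]) rotate([0, atan2(296, 555), 0]) cube([27, 43, 629]);


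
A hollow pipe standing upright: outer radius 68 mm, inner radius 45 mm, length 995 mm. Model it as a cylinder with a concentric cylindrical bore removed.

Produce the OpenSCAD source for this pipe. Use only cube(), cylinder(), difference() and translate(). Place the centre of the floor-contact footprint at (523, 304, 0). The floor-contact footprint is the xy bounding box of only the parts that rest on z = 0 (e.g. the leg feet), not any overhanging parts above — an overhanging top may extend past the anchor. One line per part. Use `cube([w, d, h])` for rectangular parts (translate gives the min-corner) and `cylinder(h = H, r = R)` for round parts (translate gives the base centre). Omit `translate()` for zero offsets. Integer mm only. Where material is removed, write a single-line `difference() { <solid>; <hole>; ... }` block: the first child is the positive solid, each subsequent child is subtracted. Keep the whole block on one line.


difference() { translate([523, 304, 0]) cylinder(h = 995, r = 68); translate([523, 304, 0]) cylinder(h = 995, r = 45); }


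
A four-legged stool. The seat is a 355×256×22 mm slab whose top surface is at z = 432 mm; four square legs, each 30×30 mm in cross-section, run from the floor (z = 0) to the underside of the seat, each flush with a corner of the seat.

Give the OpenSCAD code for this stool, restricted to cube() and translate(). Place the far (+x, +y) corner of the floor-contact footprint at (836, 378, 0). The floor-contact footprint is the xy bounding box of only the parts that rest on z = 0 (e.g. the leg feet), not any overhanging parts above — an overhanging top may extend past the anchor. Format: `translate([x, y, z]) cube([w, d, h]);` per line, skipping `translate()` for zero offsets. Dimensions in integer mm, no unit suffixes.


translate([481, 122, 410]) cube([355, 256, 22]);
translate([481, 122, 0]) cube([30, 30, 410]);
translate([806, 122, 0]) cube([30, 30, 410]);
translate([481, 348, 0]) cube([30, 30, 410]);
translate([806, 348, 0]) cube([30, 30, 410]);


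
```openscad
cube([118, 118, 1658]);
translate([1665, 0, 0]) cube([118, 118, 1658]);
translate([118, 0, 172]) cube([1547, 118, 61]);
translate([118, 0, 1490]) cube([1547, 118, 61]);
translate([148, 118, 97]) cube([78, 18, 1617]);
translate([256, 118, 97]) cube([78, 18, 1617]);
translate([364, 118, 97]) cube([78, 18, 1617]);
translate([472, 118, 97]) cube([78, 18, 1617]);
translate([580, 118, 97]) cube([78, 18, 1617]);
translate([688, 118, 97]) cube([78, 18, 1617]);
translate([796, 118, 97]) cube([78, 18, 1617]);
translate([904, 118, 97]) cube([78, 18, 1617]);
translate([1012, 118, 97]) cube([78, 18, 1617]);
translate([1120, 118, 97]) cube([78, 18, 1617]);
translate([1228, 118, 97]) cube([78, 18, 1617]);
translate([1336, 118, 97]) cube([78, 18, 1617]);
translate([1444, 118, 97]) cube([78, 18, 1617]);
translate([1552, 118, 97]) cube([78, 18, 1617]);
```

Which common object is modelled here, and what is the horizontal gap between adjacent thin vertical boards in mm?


A fence section. The picket gap is 30 mm.

Two posts, two rails, 14 pickets — a fence section. Span 1547 mm holds 14 pickets of 78 mm with 15 equal gaps: ⌊(1547 − 14·78) / 15⌋ = 30 mm.


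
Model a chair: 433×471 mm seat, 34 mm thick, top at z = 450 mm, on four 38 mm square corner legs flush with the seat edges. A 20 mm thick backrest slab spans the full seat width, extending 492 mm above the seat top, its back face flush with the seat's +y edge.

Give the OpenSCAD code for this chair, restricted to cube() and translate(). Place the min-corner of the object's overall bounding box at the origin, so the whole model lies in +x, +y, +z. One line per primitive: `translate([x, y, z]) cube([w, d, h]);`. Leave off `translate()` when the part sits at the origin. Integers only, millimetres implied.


translate([0, 0, 416]) cube([433, 471, 34]);
cube([38, 38, 416]);
translate([395, 0, 0]) cube([38, 38, 416]);
translate([0, 433, 0]) cube([38, 38, 416]);
translate([395, 433, 0]) cube([38, 38, 416]);
translate([0, 451, 450]) cube([433, 20, 492]);


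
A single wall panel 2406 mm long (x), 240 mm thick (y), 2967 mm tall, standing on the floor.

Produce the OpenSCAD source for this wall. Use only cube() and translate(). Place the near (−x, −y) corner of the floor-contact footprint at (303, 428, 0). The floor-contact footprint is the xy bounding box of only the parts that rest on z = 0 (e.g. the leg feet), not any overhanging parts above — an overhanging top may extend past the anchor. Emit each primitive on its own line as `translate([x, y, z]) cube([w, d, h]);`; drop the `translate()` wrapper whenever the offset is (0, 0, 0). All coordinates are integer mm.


translate([303, 428, 0]) cube([2406, 240, 2967]);


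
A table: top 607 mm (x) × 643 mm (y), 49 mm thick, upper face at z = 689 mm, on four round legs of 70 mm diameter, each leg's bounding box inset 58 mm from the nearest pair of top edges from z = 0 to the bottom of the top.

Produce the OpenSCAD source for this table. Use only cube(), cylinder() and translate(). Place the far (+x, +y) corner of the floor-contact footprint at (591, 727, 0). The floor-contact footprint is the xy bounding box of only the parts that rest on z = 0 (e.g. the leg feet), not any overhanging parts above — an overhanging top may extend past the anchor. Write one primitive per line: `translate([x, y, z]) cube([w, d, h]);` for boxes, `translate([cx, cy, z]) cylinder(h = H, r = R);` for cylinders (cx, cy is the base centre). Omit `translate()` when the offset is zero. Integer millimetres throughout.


translate([42, 142, 640]) cube([607, 643, 49]);
translate([135, 235, 0]) cylinder(h = 640, r = 35);
translate([556, 235, 0]) cylinder(h = 640, r = 35);
translate([135, 692, 0]) cylinder(h = 640, r = 35);
translate([556, 692, 0]) cylinder(h = 640, r = 35);


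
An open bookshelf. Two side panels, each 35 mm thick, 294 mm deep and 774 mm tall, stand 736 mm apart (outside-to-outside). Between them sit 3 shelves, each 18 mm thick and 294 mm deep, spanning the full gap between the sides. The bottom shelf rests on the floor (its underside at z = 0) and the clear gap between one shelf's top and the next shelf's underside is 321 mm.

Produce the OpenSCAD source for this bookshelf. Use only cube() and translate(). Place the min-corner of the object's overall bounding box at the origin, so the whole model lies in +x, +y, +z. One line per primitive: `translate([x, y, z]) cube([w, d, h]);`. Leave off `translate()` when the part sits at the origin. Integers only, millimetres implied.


cube([35, 294, 774]);
translate([701, 0, 0]) cube([35, 294, 774]);
translate([35, 0, 0]) cube([666, 294, 18]);
translate([35, 0, 339]) cube([666, 294, 18]);
translate([35, 0, 678]) cube([666, 294, 18]);


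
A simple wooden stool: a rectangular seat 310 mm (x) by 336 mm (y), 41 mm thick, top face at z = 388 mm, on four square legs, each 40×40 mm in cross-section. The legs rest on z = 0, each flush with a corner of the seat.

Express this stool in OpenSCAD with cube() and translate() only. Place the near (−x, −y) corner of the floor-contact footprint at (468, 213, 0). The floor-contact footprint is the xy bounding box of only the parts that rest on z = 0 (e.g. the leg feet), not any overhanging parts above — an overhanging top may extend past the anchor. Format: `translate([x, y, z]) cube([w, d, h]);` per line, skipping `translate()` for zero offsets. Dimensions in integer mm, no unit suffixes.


translate([468, 213, 347]) cube([310, 336, 41]);
translate([468, 213, 0]) cube([40, 40, 347]);
translate([738, 213, 0]) cube([40, 40, 347]);
translate([468, 509, 0]) cube([40, 40, 347]);
translate([738, 509, 0]) cube([40, 40, 347]);


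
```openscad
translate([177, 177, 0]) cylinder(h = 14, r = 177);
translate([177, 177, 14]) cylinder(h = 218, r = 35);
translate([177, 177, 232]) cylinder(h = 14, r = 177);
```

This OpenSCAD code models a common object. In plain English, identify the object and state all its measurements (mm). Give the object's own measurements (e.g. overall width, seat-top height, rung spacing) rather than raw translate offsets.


A spool: two coaxial disc flanges of radius 177 mm and thickness 14 mm, joined by a core cylinder of radius 35 mm and height 218 mm. The lower flange rests on z = 0 and the three cylinders share a vertical axis.


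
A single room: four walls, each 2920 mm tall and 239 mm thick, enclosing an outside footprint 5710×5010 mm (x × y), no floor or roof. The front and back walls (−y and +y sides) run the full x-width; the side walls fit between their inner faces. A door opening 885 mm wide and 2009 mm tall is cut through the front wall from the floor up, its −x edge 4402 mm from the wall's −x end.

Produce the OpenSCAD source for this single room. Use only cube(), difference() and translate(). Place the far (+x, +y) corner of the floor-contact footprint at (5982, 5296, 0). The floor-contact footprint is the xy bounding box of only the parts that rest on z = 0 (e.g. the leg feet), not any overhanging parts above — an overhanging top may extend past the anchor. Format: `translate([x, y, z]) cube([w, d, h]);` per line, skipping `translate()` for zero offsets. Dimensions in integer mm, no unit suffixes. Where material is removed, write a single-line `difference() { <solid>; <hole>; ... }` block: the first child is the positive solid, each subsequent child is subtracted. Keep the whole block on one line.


difference() { translate([272, 286, 0]) cube([5710, 239, 2920]); translate([4674, 286, 0]) cube([885, 239, 2009]); }
translate([272, 5057, 0]) cube([5710, 239, 2920]);
translate([272, 525, 0]) cube([239, 4532, 2920]);
translate([5743, 525, 0]) cube([239, 4532, 2920]);


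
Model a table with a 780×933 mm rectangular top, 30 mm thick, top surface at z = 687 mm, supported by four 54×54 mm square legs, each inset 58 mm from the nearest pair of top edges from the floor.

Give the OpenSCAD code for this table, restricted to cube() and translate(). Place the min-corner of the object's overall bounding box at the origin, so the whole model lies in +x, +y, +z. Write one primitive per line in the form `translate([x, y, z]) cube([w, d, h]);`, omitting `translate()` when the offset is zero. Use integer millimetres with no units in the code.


translate([0, 0, 657]) cube([780, 933, 30]);
translate([58, 58, 0]) cube([54, 54, 657]);
translate([668, 58, 0]) cube([54, 54, 657]);
translate([58, 821, 0]) cube([54, 54, 657]);
translate([668, 821, 0]) cube([54, 54, 657]);


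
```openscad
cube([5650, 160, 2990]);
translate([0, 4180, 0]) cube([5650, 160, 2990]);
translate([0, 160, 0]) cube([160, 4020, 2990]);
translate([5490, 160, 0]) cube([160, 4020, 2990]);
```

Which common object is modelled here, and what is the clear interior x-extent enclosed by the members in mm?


A house (or room) frame. The interior width is 5330 mm.

Four 2990 mm walls enclosing a rectangle with no floor or roof — a room or house frame. Outside width is 5650 mm and wall thickness is 160 mm, so the interior width is 5650 − 2 × 160 = 5330 mm.


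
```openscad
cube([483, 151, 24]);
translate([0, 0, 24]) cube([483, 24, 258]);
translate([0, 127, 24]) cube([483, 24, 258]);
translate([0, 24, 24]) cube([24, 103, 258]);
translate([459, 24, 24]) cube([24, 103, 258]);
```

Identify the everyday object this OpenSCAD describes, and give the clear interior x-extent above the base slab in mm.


An open box. The internal width is 435 mm.

A 483×151 base slab with four walls standing on it — an open box. The base is 483 mm wide and the walls are 24 mm thick, so the internal width is 483 − 2 × 24 = 435 mm.


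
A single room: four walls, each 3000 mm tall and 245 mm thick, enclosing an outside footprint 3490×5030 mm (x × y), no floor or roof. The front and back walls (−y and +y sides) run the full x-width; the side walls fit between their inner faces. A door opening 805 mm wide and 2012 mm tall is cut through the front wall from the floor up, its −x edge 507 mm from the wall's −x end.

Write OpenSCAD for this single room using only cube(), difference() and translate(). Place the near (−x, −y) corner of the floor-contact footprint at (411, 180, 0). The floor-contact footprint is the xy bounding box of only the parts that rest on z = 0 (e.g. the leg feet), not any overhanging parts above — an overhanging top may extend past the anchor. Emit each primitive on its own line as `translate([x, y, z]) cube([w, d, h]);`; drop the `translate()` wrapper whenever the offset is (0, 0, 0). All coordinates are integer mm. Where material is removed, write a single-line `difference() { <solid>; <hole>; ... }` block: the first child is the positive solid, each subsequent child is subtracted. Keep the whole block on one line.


difference() { translate([411, 180, 0]) cube([3490, 245, 3000]); translate([918, 180, 0]) cube([805, 245, 2012]); }
translate([411, 4965, 0]) cube([3490, 245, 3000]);
translate([411, 425, 0]) cube([245, 4540, 3000]);
translate([3656, 425, 0]) cube([245, 4540, 3000]);


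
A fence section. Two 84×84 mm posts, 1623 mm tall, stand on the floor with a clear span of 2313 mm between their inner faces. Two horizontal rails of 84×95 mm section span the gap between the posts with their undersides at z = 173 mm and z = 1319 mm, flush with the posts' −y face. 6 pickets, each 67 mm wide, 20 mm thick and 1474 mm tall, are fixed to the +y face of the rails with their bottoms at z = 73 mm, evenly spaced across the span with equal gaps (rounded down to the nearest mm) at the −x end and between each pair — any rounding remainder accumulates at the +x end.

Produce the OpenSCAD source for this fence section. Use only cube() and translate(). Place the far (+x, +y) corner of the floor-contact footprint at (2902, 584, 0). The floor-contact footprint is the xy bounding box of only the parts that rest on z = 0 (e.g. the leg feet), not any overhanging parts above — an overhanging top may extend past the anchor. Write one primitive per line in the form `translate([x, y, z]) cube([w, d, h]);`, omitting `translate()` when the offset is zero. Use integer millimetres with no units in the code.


translate([421, 500, 0]) cube([84, 84, 1623]);
translate([2818, 500, 0]) cube([84, 84, 1623]);
translate([505, 500, 173]) cube([2313, 84, 95]);
translate([505, 500, 1319]) cube([2313, 84, 95]);
translate([778, 584, 73]) cube([67, 20, 1474]);
translate([1118, 584, 73]) cube([67, 20, 1474]);
translate([1458, 584, 73]) cube([67, 20, 1474]);
translate([1798, 584, 73]) cube([67, 20, 1474]);
translate([2138, 584, 73]) cube([67, 20, 1474]);
translate([2478, 584, 73]) cube([67, 20, 1474]);


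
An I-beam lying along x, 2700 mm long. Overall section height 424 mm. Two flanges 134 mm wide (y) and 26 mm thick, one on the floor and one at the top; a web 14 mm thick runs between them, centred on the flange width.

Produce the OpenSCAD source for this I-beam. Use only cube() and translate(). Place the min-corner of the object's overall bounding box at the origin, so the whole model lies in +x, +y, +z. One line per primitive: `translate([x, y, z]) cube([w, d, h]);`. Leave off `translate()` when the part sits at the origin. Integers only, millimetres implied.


cube([2700, 134, 26]);
translate([0, 60, 26]) cube([2700, 14, 372]);
translate([0, 0, 398]) cube([2700, 134, 26]);


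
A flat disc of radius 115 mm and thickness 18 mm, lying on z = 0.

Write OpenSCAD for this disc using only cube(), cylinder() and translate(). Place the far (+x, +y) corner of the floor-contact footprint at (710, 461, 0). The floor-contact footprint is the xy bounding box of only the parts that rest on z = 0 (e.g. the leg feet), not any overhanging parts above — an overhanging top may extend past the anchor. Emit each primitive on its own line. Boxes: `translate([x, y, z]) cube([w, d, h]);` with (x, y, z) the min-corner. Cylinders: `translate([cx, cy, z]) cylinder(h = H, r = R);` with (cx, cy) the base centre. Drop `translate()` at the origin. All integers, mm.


translate([595, 346, 0]) cylinder(h = 18, r = 115);


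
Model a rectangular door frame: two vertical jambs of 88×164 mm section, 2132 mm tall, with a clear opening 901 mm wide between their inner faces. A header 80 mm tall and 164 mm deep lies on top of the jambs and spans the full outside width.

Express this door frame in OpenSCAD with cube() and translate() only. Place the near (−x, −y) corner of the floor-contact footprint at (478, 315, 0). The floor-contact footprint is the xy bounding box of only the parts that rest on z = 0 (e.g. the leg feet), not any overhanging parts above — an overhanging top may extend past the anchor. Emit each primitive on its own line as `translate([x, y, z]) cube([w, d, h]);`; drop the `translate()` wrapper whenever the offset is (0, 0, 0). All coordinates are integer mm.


translate([478, 315, 0]) cube([88, 164, 2132]);
translate([1467, 315, 0]) cube([88, 164, 2132]);
translate([478, 315, 2132]) cube([1077, 164, 80]);


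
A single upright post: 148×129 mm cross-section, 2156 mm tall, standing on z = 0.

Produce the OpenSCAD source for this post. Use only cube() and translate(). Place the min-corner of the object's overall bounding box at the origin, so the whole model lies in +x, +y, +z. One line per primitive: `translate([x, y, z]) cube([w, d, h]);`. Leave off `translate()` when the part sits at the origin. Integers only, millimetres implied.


cube([148, 129, 2156]);


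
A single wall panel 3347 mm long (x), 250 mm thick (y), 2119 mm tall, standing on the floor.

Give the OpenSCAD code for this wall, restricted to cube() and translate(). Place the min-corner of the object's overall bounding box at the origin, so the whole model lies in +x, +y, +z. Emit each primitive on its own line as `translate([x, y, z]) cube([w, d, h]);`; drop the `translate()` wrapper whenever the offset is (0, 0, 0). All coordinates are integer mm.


cube([3347, 250, 2119]);


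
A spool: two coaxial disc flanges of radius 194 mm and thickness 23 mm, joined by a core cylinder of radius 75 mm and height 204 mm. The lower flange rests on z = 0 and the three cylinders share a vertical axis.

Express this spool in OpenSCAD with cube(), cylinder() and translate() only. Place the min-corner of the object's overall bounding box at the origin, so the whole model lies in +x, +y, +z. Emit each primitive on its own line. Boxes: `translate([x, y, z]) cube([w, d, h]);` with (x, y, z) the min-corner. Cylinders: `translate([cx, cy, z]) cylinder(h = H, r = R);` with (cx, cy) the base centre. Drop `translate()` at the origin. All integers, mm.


translate([194, 194, 0]) cylinder(h = 23, r = 194);
translate([194, 194, 23]) cylinder(h = 204, r = 75);
translate([194, 194, 227]) cylinder(h = 23, r = 194);


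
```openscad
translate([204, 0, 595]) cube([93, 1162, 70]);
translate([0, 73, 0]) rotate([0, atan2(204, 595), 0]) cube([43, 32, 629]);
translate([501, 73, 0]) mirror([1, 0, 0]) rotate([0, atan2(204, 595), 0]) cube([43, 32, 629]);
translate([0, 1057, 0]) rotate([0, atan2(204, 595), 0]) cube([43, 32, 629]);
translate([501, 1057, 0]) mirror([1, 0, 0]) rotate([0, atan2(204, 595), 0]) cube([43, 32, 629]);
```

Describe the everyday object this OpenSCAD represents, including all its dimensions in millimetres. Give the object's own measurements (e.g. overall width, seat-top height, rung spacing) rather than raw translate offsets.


A sawhorse. A 93×1162×70 mm beam (x, y, z) sits on two A-frame leg pairs. Each pair is two raked legs of 43×32 mm section (32 mm along y) splaying symmetrically in x. Each leg rises 595 mm vertically over 204 mm of horizontal reach and is 629 mm long along its own axis. Every leg's outer bottom edge rests on the floor and its outer top edge meets a bottom edge of the beam — the left legs (tilting toward +x) meet the beam's −x bottom edge, the right legs (their mirror images, tilting toward −x) meet its +x bottom edge — so the leg tops tuck under the beam, the beam's underside is 595 mm above the floor, and the feet are 501 mm apart outside-to-outside with the beam centred between them. The two leg pairs are set in 73 mm from either end of the beam.


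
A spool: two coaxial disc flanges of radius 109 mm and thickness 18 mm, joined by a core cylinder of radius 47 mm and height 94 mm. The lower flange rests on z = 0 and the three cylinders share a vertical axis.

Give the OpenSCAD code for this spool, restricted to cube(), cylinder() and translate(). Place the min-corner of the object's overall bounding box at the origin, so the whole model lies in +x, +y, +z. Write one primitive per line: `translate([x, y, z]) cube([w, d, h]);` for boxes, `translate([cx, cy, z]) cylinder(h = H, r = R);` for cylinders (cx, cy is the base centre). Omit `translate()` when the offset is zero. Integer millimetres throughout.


translate([109, 109, 0]) cylinder(h = 18, r = 109);
translate([109, 109, 18]) cylinder(h = 94, r = 47);
translate([109, 109, 112]) cylinder(h = 18, r = 109);


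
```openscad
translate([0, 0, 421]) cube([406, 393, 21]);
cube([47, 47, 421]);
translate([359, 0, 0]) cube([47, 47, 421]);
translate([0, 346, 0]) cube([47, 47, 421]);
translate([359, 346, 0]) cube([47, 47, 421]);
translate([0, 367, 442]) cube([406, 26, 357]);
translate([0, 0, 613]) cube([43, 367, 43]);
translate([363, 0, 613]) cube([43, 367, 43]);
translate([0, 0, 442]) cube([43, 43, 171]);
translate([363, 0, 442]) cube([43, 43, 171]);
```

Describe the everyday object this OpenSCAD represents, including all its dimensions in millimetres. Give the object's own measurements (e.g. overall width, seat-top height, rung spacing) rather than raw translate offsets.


A chair. The seat is a 406×393×21 mm slab with its top at z = 442 mm, on four 47×47 mm corner legs (flush with the seat edges, standing on z = 0). A flat backrest 26 mm thick, 357 mm tall, spans the full seat width and rises from the seat top along its +y edge, rear face flush with the rear of the seat. Two armrests of 43×43 mm section run along each side from the seat's front edge to the front of the backrest, top faces 214 mm above the seat top and outer faces flush with the seat's x-edges; a 43×43 mm post under the front of each armrest stands on the seat at the front corner.


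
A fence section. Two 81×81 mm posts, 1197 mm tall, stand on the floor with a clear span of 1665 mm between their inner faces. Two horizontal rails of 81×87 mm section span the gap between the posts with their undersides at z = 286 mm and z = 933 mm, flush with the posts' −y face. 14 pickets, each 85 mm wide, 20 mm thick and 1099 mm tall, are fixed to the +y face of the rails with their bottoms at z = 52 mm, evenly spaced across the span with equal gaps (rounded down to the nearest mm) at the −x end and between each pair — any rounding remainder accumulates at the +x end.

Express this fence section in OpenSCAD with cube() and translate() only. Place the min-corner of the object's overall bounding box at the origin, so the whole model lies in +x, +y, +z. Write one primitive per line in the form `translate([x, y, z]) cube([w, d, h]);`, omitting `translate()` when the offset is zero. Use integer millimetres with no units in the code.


cube([81, 81, 1197]);
translate([1746, 0, 0]) cube([81, 81, 1197]);
translate([81, 0, 286]) cube([1665, 81, 87]);
translate([81, 0, 933]) cube([1665, 81, 87]);
translate([112, 81, 52]) cube([85, 20, 1099]);
translate([228, 81, 52]) cube([85, 20, 1099]);
translate([344, 81, 52]) cube([85, 20, 1099]);
translate([460, 81, 52]) cube([85, 20, 1099]);
translate([576, 81, 52]) cube([85, 20, 1099]);
translate([692, 81, 52]) cube([85, 20, 1099]);
translate([808, 81, 52]) cube([85, 20, 1099]);
translate([924, 81, 52]) cube([85, 20, 1099]);
translate([1040, 81, 52]) cube([85, 20, 1099]);
translate([1156, 81, 52]) cube([85, 20, 1099]);
translate([1272, 81, 52]) cube([85, 20, 1099]);
translate([1388, 81, 52]) cube([85, 20, 1099]);
translate([1504, 81, 52]) cube([85, 20, 1099]);
translate([1620, 81, 52]) cube([85, 20, 1099]);


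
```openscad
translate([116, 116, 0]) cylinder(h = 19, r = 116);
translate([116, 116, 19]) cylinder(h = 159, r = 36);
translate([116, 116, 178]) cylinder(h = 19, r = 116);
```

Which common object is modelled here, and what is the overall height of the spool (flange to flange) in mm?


A spool. The overall height is 197 mm.

Three coaxial cylinders, large–small–large — a spool. Two 19 mm flanges and a 159 mm core give 19 + 159 + 19 = 197 mm.


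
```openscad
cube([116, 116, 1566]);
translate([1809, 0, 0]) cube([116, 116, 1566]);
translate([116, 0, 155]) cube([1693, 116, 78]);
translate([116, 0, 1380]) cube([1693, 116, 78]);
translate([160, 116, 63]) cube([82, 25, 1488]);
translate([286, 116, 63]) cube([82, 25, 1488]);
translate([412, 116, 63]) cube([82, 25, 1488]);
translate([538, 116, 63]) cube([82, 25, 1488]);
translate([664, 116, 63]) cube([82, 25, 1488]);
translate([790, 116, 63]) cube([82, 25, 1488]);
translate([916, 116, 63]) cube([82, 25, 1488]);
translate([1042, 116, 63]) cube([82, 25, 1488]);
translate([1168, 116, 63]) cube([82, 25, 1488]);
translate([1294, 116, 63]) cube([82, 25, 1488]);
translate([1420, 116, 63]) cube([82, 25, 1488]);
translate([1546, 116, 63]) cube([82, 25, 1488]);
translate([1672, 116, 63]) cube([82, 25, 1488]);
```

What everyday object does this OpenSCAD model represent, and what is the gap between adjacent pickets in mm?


A fence section. The picket gap is 44 mm.

Two posts, two rails, 13 pickets — a fence section. Span 1693 mm holds 13 pickets of 82 mm with 14 equal gaps: ⌊(1693 − 13·82) / 14⌋ = 44 mm.


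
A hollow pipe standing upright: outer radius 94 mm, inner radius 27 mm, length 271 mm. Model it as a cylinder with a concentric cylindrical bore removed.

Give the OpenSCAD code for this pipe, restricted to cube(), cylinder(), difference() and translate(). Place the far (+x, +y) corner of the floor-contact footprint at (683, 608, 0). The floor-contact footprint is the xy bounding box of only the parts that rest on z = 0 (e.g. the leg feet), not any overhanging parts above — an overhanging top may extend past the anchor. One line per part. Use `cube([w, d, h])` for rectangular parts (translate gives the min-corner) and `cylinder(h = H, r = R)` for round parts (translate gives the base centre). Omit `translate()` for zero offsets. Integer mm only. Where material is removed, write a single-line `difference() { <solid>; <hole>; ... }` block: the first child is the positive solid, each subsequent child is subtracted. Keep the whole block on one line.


difference() { translate([589, 514, 0]) cylinder(h = 271, r = 94); translate([589, 514, 0]) cylinder(h = 271, r = 27); }


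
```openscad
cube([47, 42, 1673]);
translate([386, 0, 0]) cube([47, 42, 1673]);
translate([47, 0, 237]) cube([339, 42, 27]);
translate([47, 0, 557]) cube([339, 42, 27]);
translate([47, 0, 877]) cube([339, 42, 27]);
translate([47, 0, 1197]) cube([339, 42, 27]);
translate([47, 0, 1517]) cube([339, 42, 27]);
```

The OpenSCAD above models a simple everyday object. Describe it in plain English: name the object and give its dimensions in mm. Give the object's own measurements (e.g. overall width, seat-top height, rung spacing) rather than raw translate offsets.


A straight ladder. Two 47×42 mm vertical rails, 1673 mm tall, stand 433 mm apart (outside-to-outside) with their front faces coplanar on the −y side. 5 rungs, each 42 mm deep and 27 mm tall, span between the inner faces of the rails, front faces flush with the rails. The lowest rung's underside is at z = 237 mm and rungs are spaced 320 mm apart (underside to underside).


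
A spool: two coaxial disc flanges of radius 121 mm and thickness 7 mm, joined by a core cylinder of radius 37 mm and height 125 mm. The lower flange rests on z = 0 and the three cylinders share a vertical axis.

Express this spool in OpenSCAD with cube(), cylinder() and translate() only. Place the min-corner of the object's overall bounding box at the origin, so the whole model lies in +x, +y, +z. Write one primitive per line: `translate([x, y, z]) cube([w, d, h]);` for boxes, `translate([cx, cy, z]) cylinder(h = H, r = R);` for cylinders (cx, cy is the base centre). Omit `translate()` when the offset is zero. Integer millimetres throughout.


translate([121, 121, 0]) cylinder(h = 7, r = 121);
translate([121, 121, 7]) cylinder(h = 125, r = 37);
translate([121, 121, 132]) cylinder(h = 7, r = 121);


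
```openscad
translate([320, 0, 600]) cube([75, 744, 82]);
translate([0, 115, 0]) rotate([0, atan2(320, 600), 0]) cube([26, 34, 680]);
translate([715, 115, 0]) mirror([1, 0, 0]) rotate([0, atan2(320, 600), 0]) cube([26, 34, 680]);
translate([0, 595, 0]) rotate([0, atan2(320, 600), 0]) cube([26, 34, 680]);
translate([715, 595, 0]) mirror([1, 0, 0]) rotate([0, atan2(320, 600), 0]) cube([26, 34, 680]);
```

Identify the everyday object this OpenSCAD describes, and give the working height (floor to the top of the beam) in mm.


A sawhorse. The overall height is 682 mm.

A beam across two mirrored pairs of raked legs — a sawhorse. The beam's underside is at z = 600 (matching the legs' vertical rise in atan2(320, 600)) and the beam is 82 mm tall, so its top is at 600 + 82 = 682 mm. The raked legs top out at the beam's underside, so that is the highest point.


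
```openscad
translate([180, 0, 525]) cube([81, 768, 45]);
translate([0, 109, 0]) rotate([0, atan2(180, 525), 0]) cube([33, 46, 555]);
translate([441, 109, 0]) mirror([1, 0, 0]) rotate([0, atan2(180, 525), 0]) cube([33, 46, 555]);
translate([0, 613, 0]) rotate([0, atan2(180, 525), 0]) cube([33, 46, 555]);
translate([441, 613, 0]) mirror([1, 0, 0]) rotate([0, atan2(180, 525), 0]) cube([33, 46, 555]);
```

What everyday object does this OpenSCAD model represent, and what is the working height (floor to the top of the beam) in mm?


A sawhorse. The overall height is 570 mm.

A beam across two mirrored pairs of raked legs — a sawhorse. The beam's underside is at z = 525 (matching the legs' vertical rise in atan2(180, 525)) and the beam is 45 mm tall, so its top is at 525 + 45 = 570 mm. The raked legs top out at the beam's underside, so that is the highest point.


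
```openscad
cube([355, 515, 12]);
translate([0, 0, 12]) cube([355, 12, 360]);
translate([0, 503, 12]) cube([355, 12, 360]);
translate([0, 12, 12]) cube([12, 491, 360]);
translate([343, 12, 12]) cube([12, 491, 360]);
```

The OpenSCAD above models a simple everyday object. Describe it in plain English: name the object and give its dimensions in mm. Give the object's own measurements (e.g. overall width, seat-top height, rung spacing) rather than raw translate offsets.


An open-topped rectangular box: outside dimensions 355×515×372 mm, with a uniform wall and base thickness of 12 mm. The base is a full 355×515 slab on the floor; four walls sit on top of the base. The front and back walls (the −y and +y sides) span the full width; the two side walls fit between them.


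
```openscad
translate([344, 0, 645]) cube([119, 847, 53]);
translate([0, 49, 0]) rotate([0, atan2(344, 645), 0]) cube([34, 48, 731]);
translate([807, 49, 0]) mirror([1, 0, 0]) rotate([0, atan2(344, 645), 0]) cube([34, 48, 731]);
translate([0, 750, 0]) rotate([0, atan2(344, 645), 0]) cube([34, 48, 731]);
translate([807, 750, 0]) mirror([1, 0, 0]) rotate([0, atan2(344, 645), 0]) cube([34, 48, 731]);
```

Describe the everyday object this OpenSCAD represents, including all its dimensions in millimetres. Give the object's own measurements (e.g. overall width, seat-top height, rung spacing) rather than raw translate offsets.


A sawhorse. A 119×847×53 mm beam (x, y, z) sits on two A-frame leg pairs. Each pair is two raked legs of 34×48 mm section (48 mm along y) splaying symmetrically in x. Each leg rises 645 mm vertically over 344 mm of horizontal reach and is 731 mm long along its own axis. Every leg's outer bottom edge rests on the floor and its outer top edge meets a bottom edge of the beam — the left legs (tilting toward +x) meet the beam's −x bottom edge, the right legs (their mirror images, tilting toward −x) meet its +x bottom edge — so the leg tops tuck under the beam, the beam's underside is 645 mm above the floor, and the feet are 807 mm apart outside-to-outside with the beam centred between them. The two leg pairs are set in 49 mm from either end of the beam.


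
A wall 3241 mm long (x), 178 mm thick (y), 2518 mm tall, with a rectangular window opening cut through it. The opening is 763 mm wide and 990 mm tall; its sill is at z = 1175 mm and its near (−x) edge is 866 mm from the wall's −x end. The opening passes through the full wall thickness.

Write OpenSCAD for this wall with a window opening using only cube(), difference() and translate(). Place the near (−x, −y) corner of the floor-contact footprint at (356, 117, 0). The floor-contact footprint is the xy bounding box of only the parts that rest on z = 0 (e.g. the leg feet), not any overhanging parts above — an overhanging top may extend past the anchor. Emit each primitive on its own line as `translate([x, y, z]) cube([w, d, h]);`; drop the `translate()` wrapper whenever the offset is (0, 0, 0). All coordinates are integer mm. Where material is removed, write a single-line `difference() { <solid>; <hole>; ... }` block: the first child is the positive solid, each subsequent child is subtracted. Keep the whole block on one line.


difference() { translate([356, 117, 0]) cube([3241, 178, 2518]); translate([1222, 117, 1175]) cube([763, 178, 990]); }
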